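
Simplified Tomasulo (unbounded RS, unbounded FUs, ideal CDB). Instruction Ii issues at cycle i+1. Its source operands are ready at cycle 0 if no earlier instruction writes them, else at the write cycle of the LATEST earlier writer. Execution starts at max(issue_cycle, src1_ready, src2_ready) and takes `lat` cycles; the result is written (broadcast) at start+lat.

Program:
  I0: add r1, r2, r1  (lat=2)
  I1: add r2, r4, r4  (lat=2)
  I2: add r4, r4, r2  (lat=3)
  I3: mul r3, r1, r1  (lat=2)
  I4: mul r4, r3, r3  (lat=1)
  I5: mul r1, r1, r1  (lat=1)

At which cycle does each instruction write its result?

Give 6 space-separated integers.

I0 add r1: issue@1 deps=(None,None) exec_start@1 write@3
I1 add r2: issue@2 deps=(None,None) exec_start@2 write@4
I2 add r4: issue@3 deps=(None,1) exec_start@4 write@7
I3 mul r3: issue@4 deps=(0,0) exec_start@4 write@6
I4 mul r4: issue@5 deps=(3,3) exec_start@6 write@7
I5 mul r1: issue@6 deps=(0,0) exec_start@6 write@7

Answer: 3 4 7 6 7 7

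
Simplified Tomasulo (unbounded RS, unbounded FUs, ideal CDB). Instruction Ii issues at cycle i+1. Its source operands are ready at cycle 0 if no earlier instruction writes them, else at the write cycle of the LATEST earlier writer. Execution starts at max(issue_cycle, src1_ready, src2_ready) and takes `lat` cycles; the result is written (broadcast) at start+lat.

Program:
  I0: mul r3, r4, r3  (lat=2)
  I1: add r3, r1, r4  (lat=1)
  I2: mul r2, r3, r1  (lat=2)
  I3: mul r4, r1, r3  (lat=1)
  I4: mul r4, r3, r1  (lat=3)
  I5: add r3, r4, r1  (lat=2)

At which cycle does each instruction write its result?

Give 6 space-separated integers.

I0 mul r3: issue@1 deps=(None,None) exec_start@1 write@3
I1 add r3: issue@2 deps=(None,None) exec_start@2 write@3
I2 mul r2: issue@3 deps=(1,None) exec_start@3 write@5
I3 mul r4: issue@4 deps=(None,1) exec_start@4 write@5
I4 mul r4: issue@5 deps=(1,None) exec_start@5 write@8
I5 add r3: issue@6 deps=(4,None) exec_start@8 write@10

Answer: 3 3 5 5 8 10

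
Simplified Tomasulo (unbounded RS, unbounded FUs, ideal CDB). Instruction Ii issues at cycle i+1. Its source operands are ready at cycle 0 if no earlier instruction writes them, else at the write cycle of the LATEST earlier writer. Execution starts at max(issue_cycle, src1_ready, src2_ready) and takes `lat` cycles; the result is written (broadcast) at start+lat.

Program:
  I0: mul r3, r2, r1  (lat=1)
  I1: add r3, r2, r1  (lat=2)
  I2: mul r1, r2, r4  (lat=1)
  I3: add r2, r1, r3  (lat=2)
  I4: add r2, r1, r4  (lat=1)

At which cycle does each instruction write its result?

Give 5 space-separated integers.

I0 mul r3: issue@1 deps=(None,None) exec_start@1 write@2
I1 add r3: issue@2 deps=(None,None) exec_start@2 write@4
I2 mul r1: issue@3 deps=(None,None) exec_start@3 write@4
I3 add r2: issue@4 deps=(2,1) exec_start@4 write@6
I4 add r2: issue@5 deps=(2,None) exec_start@5 write@6

Answer: 2 4 4 6 6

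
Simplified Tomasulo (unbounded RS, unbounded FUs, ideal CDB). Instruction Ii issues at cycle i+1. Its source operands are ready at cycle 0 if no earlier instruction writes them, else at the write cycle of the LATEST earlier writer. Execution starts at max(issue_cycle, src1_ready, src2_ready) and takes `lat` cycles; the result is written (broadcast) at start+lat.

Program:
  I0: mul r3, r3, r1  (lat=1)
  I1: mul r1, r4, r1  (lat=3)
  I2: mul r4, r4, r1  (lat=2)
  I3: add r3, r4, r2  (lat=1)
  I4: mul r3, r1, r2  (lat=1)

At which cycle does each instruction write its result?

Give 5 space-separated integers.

I0 mul r3: issue@1 deps=(None,None) exec_start@1 write@2
I1 mul r1: issue@2 deps=(None,None) exec_start@2 write@5
I2 mul r4: issue@3 deps=(None,1) exec_start@5 write@7
I3 add r3: issue@4 deps=(2,None) exec_start@7 write@8
I4 mul r3: issue@5 deps=(1,None) exec_start@5 write@6

Answer: 2 5 7 8 6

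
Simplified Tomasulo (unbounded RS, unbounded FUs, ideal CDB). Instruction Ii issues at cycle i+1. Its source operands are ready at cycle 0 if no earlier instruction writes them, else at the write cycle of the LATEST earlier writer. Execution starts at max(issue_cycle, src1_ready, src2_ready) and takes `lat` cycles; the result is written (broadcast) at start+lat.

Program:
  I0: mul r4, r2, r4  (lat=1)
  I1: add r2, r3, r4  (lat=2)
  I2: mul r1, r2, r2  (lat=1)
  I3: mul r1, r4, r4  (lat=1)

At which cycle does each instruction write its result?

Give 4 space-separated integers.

I0 mul r4: issue@1 deps=(None,None) exec_start@1 write@2
I1 add r2: issue@2 deps=(None,0) exec_start@2 write@4
I2 mul r1: issue@3 deps=(1,1) exec_start@4 write@5
I3 mul r1: issue@4 deps=(0,0) exec_start@4 write@5

Answer: 2 4 5 5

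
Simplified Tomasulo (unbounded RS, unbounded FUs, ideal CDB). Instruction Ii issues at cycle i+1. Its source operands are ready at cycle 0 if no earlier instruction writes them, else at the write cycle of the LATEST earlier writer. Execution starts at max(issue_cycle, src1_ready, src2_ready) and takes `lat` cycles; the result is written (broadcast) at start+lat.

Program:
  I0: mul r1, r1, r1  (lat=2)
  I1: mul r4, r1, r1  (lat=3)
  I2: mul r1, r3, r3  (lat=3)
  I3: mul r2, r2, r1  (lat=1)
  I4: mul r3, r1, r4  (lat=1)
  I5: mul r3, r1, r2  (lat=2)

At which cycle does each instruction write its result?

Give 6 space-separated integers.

I0 mul r1: issue@1 deps=(None,None) exec_start@1 write@3
I1 mul r4: issue@2 deps=(0,0) exec_start@3 write@6
I2 mul r1: issue@3 deps=(None,None) exec_start@3 write@6
I3 mul r2: issue@4 deps=(None,2) exec_start@6 write@7
I4 mul r3: issue@5 deps=(2,1) exec_start@6 write@7
I5 mul r3: issue@6 deps=(2,3) exec_start@7 write@9

Answer: 3 6 6 7 7 9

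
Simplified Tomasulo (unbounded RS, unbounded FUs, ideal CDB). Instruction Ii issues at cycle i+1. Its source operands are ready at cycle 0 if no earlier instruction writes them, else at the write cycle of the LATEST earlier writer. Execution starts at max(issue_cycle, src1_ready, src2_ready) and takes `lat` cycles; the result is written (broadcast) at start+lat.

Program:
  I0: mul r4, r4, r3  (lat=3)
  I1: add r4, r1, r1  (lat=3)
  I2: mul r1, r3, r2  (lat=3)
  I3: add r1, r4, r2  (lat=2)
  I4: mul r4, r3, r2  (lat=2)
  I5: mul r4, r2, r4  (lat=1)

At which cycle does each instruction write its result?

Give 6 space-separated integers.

I0 mul r4: issue@1 deps=(None,None) exec_start@1 write@4
I1 add r4: issue@2 deps=(None,None) exec_start@2 write@5
I2 mul r1: issue@3 deps=(None,None) exec_start@3 write@6
I3 add r1: issue@4 deps=(1,None) exec_start@5 write@7
I4 mul r4: issue@5 deps=(None,None) exec_start@5 write@7
I5 mul r4: issue@6 deps=(None,4) exec_start@7 write@8

Answer: 4 5 6 7 7 8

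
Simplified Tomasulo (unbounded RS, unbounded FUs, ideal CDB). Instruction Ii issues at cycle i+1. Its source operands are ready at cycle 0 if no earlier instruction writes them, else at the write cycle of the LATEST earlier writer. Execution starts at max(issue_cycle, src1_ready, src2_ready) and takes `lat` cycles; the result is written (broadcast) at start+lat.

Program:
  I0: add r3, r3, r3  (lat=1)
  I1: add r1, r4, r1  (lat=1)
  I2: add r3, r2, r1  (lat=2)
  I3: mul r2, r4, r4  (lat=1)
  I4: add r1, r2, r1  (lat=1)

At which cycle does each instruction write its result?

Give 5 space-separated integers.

I0 add r3: issue@1 deps=(None,None) exec_start@1 write@2
I1 add r1: issue@2 deps=(None,None) exec_start@2 write@3
I2 add r3: issue@3 deps=(None,1) exec_start@3 write@5
I3 mul r2: issue@4 deps=(None,None) exec_start@4 write@5
I4 add r1: issue@5 deps=(3,1) exec_start@5 write@6

Answer: 2 3 5 5 6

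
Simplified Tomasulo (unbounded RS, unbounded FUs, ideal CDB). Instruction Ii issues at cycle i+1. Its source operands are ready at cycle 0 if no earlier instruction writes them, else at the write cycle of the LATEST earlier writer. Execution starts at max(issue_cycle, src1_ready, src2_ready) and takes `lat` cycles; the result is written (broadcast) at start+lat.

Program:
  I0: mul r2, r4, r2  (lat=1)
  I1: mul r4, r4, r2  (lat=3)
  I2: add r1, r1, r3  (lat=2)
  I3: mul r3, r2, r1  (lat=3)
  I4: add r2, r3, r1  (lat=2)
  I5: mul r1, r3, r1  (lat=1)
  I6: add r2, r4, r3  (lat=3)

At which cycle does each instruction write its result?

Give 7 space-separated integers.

Answer: 2 5 5 8 10 9 11

Derivation:
I0 mul r2: issue@1 deps=(None,None) exec_start@1 write@2
I1 mul r4: issue@2 deps=(None,0) exec_start@2 write@5
I2 add r1: issue@3 deps=(None,None) exec_start@3 write@5
I3 mul r3: issue@4 deps=(0,2) exec_start@5 write@8
I4 add r2: issue@5 deps=(3,2) exec_start@8 write@10
I5 mul r1: issue@6 deps=(3,2) exec_start@8 write@9
I6 add r2: issue@7 deps=(1,3) exec_start@8 write@11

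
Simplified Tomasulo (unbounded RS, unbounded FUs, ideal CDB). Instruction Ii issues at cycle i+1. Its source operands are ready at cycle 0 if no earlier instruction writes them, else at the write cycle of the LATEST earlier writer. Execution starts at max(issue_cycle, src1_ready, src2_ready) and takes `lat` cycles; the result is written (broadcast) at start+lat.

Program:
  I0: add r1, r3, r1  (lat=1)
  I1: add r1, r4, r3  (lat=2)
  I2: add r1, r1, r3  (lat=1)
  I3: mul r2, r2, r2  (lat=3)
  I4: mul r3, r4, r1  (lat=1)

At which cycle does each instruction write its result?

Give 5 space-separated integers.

Answer: 2 4 5 7 6

Derivation:
I0 add r1: issue@1 deps=(None,None) exec_start@1 write@2
I1 add r1: issue@2 deps=(None,None) exec_start@2 write@4
I2 add r1: issue@3 deps=(1,None) exec_start@4 write@5
I3 mul r2: issue@4 deps=(None,None) exec_start@4 write@7
I4 mul r3: issue@5 deps=(None,2) exec_start@5 write@6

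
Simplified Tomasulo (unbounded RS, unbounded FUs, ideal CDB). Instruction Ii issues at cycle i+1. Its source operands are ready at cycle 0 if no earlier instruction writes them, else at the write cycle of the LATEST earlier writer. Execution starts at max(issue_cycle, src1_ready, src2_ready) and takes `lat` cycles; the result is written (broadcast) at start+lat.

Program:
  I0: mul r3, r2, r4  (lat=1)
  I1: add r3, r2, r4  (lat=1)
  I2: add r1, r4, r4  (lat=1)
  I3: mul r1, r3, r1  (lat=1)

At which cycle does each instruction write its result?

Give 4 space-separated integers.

Answer: 2 3 4 5

Derivation:
I0 mul r3: issue@1 deps=(None,None) exec_start@1 write@2
I1 add r3: issue@2 deps=(None,None) exec_start@2 write@3
I2 add r1: issue@3 deps=(None,None) exec_start@3 write@4
I3 mul r1: issue@4 deps=(1,2) exec_start@4 write@5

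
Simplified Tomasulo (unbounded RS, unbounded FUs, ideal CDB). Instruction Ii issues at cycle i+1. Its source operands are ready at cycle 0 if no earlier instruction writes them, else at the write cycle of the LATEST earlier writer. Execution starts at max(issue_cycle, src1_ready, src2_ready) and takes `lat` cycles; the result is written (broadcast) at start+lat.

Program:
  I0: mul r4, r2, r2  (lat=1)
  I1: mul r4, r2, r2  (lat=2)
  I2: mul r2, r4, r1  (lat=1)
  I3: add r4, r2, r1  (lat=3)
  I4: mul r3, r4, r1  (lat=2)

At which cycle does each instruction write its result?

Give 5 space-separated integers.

Answer: 2 4 5 8 10

Derivation:
I0 mul r4: issue@1 deps=(None,None) exec_start@1 write@2
I1 mul r4: issue@2 deps=(None,None) exec_start@2 write@4
I2 mul r2: issue@3 deps=(1,None) exec_start@4 write@5
I3 add r4: issue@4 deps=(2,None) exec_start@5 write@8
I4 mul r3: issue@5 deps=(3,None) exec_start@8 write@10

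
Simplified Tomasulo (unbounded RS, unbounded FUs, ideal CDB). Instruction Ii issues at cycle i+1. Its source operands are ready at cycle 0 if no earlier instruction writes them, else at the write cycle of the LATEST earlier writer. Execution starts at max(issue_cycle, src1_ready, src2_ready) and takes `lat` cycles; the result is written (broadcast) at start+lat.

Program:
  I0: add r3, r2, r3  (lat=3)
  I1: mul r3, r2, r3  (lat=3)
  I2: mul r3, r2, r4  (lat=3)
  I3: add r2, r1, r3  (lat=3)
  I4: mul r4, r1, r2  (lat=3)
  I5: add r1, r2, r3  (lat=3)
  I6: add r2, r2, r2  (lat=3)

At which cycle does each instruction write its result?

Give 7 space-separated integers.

I0 add r3: issue@1 deps=(None,None) exec_start@1 write@4
I1 mul r3: issue@2 deps=(None,0) exec_start@4 write@7
I2 mul r3: issue@3 deps=(None,None) exec_start@3 write@6
I3 add r2: issue@4 deps=(None,2) exec_start@6 write@9
I4 mul r4: issue@5 deps=(None,3) exec_start@9 write@12
I5 add r1: issue@6 deps=(3,2) exec_start@9 write@12
I6 add r2: issue@7 deps=(3,3) exec_start@9 write@12

Answer: 4 7 6 9 12 12 12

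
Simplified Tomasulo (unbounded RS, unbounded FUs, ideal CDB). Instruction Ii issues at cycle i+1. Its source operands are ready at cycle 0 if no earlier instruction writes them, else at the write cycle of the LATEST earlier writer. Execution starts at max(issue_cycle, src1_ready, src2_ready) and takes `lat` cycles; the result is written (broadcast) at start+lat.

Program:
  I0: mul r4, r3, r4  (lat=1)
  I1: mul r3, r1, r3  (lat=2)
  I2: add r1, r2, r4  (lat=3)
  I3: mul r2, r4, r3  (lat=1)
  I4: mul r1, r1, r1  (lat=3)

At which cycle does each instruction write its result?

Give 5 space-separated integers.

I0 mul r4: issue@1 deps=(None,None) exec_start@1 write@2
I1 mul r3: issue@2 deps=(None,None) exec_start@2 write@4
I2 add r1: issue@3 deps=(None,0) exec_start@3 write@6
I3 mul r2: issue@4 deps=(0,1) exec_start@4 write@5
I4 mul r1: issue@5 deps=(2,2) exec_start@6 write@9

Answer: 2 4 6 5 9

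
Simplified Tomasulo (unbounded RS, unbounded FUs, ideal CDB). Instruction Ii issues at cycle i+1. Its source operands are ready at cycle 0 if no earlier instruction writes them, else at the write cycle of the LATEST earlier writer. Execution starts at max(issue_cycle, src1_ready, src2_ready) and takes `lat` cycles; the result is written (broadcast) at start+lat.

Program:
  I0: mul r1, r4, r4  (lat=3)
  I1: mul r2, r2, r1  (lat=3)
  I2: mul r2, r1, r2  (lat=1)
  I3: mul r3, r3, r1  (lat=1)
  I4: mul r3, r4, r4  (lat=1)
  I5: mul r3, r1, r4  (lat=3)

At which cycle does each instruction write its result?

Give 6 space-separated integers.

Answer: 4 7 8 5 6 9

Derivation:
I0 mul r1: issue@1 deps=(None,None) exec_start@1 write@4
I1 mul r2: issue@2 deps=(None,0) exec_start@4 write@7
I2 mul r2: issue@3 deps=(0,1) exec_start@7 write@8
I3 mul r3: issue@4 deps=(None,0) exec_start@4 write@5
I4 mul r3: issue@5 deps=(None,None) exec_start@5 write@6
I5 mul r3: issue@6 deps=(0,None) exec_start@6 write@9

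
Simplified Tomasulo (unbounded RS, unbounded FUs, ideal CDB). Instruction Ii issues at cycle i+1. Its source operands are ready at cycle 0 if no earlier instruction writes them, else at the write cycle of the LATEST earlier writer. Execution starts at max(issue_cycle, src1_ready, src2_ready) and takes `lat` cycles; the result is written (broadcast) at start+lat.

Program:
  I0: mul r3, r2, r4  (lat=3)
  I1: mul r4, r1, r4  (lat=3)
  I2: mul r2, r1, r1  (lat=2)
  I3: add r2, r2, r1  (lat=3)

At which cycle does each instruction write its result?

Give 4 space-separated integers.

I0 mul r3: issue@1 deps=(None,None) exec_start@1 write@4
I1 mul r4: issue@2 deps=(None,None) exec_start@2 write@5
I2 mul r2: issue@3 deps=(None,None) exec_start@3 write@5
I3 add r2: issue@4 deps=(2,None) exec_start@5 write@8

Answer: 4 5 5 8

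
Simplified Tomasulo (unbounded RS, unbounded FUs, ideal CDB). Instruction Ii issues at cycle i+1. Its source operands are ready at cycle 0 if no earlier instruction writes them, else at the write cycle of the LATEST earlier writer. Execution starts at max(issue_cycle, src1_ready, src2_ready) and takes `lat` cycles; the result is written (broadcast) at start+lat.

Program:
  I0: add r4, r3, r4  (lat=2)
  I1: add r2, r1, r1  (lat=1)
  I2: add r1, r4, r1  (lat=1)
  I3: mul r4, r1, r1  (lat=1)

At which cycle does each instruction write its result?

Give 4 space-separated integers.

I0 add r4: issue@1 deps=(None,None) exec_start@1 write@3
I1 add r2: issue@2 deps=(None,None) exec_start@2 write@3
I2 add r1: issue@3 deps=(0,None) exec_start@3 write@4
I3 mul r4: issue@4 deps=(2,2) exec_start@4 write@5

Answer: 3 3 4 5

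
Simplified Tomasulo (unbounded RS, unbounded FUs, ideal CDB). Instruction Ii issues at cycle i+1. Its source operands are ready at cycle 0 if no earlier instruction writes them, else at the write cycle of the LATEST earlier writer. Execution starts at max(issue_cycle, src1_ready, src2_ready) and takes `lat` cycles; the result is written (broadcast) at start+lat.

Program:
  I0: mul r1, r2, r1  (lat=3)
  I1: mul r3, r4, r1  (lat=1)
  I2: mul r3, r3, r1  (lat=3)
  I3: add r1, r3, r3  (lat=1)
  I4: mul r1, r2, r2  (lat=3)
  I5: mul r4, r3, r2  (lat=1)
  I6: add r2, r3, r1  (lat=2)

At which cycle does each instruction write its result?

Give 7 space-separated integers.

Answer: 4 5 8 9 8 9 10

Derivation:
I0 mul r1: issue@1 deps=(None,None) exec_start@1 write@4
I1 mul r3: issue@2 deps=(None,0) exec_start@4 write@5
I2 mul r3: issue@3 deps=(1,0) exec_start@5 write@8
I3 add r1: issue@4 deps=(2,2) exec_start@8 write@9
I4 mul r1: issue@5 deps=(None,None) exec_start@5 write@8
I5 mul r4: issue@6 deps=(2,None) exec_start@8 write@9
I6 add r2: issue@7 deps=(2,4) exec_start@8 write@10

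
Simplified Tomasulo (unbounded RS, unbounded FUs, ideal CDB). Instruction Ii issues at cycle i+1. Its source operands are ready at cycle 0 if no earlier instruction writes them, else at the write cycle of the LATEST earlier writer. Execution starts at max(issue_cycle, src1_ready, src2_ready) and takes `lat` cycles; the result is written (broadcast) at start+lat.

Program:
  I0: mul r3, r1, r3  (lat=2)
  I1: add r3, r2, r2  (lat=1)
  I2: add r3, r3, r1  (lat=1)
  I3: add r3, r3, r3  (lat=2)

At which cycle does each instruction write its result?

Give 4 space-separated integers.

Answer: 3 3 4 6

Derivation:
I0 mul r3: issue@1 deps=(None,None) exec_start@1 write@3
I1 add r3: issue@2 deps=(None,None) exec_start@2 write@3
I2 add r3: issue@3 deps=(1,None) exec_start@3 write@4
I3 add r3: issue@4 deps=(2,2) exec_start@4 write@6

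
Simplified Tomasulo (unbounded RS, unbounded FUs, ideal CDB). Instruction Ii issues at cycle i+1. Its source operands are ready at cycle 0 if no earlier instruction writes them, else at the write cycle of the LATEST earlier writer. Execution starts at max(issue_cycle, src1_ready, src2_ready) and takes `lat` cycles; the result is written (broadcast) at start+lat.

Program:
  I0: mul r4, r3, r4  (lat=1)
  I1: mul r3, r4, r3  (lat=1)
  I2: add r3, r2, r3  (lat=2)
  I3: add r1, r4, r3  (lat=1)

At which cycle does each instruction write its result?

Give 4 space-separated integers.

I0 mul r4: issue@1 deps=(None,None) exec_start@1 write@2
I1 mul r3: issue@2 deps=(0,None) exec_start@2 write@3
I2 add r3: issue@3 deps=(None,1) exec_start@3 write@5
I3 add r1: issue@4 deps=(0,2) exec_start@5 write@6

Answer: 2 3 5 6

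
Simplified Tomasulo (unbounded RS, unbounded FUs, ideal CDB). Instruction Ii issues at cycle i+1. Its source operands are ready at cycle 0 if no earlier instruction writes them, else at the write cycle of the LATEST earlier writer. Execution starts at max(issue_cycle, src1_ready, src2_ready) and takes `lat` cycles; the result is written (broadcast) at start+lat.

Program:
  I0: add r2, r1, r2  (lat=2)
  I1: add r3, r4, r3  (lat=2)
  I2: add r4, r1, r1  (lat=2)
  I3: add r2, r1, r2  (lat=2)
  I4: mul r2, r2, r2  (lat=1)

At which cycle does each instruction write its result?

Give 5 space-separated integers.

Answer: 3 4 5 6 7

Derivation:
I0 add r2: issue@1 deps=(None,None) exec_start@1 write@3
I1 add r3: issue@2 deps=(None,None) exec_start@2 write@4
I2 add r4: issue@3 deps=(None,None) exec_start@3 write@5
I3 add r2: issue@4 deps=(None,0) exec_start@4 write@6
I4 mul r2: issue@5 deps=(3,3) exec_start@6 write@7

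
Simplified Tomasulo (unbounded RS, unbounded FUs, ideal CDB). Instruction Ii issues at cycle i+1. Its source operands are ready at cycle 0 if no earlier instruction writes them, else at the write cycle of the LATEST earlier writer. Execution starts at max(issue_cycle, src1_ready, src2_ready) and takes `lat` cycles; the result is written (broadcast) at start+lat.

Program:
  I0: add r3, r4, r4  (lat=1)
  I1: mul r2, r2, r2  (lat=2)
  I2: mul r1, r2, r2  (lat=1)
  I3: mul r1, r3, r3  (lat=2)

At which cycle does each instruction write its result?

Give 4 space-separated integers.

Answer: 2 4 5 6

Derivation:
I0 add r3: issue@1 deps=(None,None) exec_start@1 write@2
I1 mul r2: issue@2 deps=(None,None) exec_start@2 write@4
I2 mul r1: issue@3 deps=(1,1) exec_start@4 write@5
I3 mul r1: issue@4 deps=(0,0) exec_start@4 write@6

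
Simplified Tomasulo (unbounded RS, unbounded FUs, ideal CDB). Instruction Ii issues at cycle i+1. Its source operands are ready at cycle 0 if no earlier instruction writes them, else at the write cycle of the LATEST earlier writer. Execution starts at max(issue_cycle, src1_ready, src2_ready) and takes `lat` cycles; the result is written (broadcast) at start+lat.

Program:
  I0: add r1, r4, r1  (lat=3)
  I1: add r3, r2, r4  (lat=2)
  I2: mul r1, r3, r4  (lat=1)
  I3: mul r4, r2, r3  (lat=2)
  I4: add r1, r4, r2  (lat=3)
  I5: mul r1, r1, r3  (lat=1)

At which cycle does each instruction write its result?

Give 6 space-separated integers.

Answer: 4 4 5 6 9 10

Derivation:
I0 add r1: issue@1 deps=(None,None) exec_start@1 write@4
I1 add r3: issue@2 deps=(None,None) exec_start@2 write@4
I2 mul r1: issue@3 deps=(1,None) exec_start@4 write@5
I3 mul r4: issue@4 deps=(None,1) exec_start@4 write@6
I4 add r1: issue@5 deps=(3,None) exec_start@6 write@9
I5 mul r1: issue@6 deps=(4,1) exec_start@9 write@10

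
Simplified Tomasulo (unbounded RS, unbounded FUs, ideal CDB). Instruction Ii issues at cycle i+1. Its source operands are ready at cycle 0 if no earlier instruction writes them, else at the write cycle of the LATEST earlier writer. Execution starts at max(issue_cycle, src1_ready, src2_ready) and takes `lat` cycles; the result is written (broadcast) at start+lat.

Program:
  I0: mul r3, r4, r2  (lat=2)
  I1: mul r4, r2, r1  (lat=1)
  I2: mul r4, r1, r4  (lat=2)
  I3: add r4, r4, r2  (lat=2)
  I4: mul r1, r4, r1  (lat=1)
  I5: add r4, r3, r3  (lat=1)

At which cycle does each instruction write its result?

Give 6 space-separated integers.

I0 mul r3: issue@1 deps=(None,None) exec_start@1 write@3
I1 mul r4: issue@2 deps=(None,None) exec_start@2 write@3
I2 mul r4: issue@3 deps=(None,1) exec_start@3 write@5
I3 add r4: issue@4 deps=(2,None) exec_start@5 write@7
I4 mul r1: issue@5 deps=(3,None) exec_start@7 write@8
I5 add r4: issue@6 deps=(0,0) exec_start@6 write@7

Answer: 3 3 5 7 8 7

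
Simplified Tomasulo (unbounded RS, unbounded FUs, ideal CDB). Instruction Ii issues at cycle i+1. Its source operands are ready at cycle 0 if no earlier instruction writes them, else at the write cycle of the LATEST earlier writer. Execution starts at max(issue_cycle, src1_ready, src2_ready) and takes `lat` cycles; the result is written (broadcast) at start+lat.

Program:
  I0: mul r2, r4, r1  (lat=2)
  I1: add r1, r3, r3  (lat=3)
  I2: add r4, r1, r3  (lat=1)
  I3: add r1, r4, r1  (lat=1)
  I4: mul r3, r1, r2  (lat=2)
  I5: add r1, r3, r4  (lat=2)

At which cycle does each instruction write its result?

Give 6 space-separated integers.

Answer: 3 5 6 7 9 11

Derivation:
I0 mul r2: issue@1 deps=(None,None) exec_start@1 write@3
I1 add r1: issue@2 deps=(None,None) exec_start@2 write@5
I2 add r4: issue@3 deps=(1,None) exec_start@5 write@6
I3 add r1: issue@4 deps=(2,1) exec_start@6 write@7
I4 mul r3: issue@5 deps=(3,0) exec_start@7 write@9
I5 add r1: issue@6 deps=(4,2) exec_start@9 write@11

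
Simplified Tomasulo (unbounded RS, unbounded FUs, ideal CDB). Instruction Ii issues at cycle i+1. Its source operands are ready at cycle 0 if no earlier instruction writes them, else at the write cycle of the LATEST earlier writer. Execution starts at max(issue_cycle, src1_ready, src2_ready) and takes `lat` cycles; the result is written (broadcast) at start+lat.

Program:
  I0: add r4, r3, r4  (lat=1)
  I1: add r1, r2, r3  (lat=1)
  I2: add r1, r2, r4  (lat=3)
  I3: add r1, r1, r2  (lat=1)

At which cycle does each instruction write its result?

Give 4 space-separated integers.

Answer: 2 3 6 7

Derivation:
I0 add r4: issue@1 deps=(None,None) exec_start@1 write@2
I1 add r1: issue@2 deps=(None,None) exec_start@2 write@3
I2 add r1: issue@3 deps=(None,0) exec_start@3 write@6
I3 add r1: issue@4 deps=(2,None) exec_start@6 write@7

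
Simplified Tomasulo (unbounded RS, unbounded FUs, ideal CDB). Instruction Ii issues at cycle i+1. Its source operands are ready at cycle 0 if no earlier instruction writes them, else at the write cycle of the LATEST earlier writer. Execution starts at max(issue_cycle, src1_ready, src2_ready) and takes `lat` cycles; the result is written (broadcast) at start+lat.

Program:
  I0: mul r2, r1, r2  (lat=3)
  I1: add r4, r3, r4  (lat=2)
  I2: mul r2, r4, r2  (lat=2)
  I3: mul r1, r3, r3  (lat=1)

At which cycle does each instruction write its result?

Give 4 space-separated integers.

I0 mul r2: issue@1 deps=(None,None) exec_start@1 write@4
I1 add r4: issue@2 deps=(None,None) exec_start@2 write@4
I2 mul r2: issue@3 deps=(1,0) exec_start@4 write@6
I3 mul r1: issue@4 deps=(None,None) exec_start@4 write@5

Answer: 4 4 6 5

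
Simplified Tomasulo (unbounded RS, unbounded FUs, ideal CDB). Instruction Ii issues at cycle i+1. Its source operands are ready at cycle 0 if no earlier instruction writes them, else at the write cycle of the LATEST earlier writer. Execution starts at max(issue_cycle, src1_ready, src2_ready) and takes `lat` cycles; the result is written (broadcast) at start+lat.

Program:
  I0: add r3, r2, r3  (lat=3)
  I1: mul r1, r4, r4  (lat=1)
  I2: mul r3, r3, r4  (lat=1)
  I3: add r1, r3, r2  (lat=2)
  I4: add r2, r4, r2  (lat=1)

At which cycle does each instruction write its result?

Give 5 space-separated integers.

Answer: 4 3 5 7 6

Derivation:
I0 add r3: issue@1 deps=(None,None) exec_start@1 write@4
I1 mul r1: issue@2 deps=(None,None) exec_start@2 write@3
I2 mul r3: issue@3 deps=(0,None) exec_start@4 write@5
I3 add r1: issue@4 deps=(2,None) exec_start@5 write@7
I4 add r2: issue@5 deps=(None,None) exec_start@5 write@6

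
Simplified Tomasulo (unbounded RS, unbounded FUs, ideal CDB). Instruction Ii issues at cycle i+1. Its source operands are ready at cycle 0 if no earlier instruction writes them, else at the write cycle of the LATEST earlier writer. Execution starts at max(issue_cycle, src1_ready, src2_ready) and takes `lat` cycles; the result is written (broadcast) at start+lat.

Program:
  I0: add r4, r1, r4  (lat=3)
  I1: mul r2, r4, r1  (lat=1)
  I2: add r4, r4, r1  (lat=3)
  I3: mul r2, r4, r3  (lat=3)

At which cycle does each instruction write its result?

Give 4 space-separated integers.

I0 add r4: issue@1 deps=(None,None) exec_start@1 write@4
I1 mul r2: issue@2 deps=(0,None) exec_start@4 write@5
I2 add r4: issue@3 deps=(0,None) exec_start@4 write@7
I3 mul r2: issue@4 deps=(2,None) exec_start@7 write@10

Answer: 4 5 7 10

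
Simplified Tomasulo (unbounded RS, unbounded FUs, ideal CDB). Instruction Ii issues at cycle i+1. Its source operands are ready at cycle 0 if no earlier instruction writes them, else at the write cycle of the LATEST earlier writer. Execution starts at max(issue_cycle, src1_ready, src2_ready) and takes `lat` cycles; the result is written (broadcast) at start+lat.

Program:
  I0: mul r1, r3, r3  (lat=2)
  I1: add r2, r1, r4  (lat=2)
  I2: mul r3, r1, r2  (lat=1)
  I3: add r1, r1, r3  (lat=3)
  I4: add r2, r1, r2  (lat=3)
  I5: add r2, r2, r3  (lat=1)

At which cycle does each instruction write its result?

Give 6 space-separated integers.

I0 mul r1: issue@1 deps=(None,None) exec_start@1 write@3
I1 add r2: issue@2 deps=(0,None) exec_start@3 write@5
I2 mul r3: issue@3 deps=(0,1) exec_start@5 write@6
I3 add r1: issue@4 deps=(0,2) exec_start@6 write@9
I4 add r2: issue@5 deps=(3,1) exec_start@9 write@12
I5 add r2: issue@6 deps=(4,2) exec_start@12 write@13

Answer: 3 5 6 9 12 13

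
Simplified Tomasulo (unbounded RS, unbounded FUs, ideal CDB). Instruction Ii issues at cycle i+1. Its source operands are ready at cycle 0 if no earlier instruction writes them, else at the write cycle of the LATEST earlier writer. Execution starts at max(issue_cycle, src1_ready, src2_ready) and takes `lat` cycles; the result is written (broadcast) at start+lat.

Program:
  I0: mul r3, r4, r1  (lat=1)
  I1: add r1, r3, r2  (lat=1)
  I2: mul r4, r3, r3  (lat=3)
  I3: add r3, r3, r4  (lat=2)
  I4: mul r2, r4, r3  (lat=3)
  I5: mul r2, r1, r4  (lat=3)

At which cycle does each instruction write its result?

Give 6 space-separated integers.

Answer: 2 3 6 8 11 9

Derivation:
I0 mul r3: issue@1 deps=(None,None) exec_start@1 write@2
I1 add r1: issue@2 deps=(0,None) exec_start@2 write@3
I2 mul r4: issue@3 deps=(0,0) exec_start@3 write@6
I3 add r3: issue@4 deps=(0,2) exec_start@6 write@8
I4 mul r2: issue@5 deps=(2,3) exec_start@8 write@11
I5 mul r2: issue@6 deps=(1,2) exec_start@6 write@9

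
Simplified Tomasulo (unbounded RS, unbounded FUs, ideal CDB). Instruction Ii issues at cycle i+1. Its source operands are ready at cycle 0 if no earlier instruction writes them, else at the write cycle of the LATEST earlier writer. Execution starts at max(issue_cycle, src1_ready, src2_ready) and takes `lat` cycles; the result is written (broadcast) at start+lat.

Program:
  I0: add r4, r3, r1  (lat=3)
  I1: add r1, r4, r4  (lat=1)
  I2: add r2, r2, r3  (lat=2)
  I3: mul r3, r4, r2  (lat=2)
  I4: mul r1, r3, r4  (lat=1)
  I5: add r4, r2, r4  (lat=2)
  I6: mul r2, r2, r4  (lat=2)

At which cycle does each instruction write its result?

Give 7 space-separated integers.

I0 add r4: issue@1 deps=(None,None) exec_start@1 write@4
I1 add r1: issue@2 deps=(0,0) exec_start@4 write@5
I2 add r2: issue@3 deps=(None,None) exec_start@3 write@5
I3 mul r3: issue@4 deps=(0,2) exec_start@5 write@7
I4 mul r1: issue@5 deps=(3,0) exec_start@7 write@8
I5 add r4: issue@6 deps=(2,0) exec_start@6 write@8
I6 mul r2: issue@7 deps=(2,5) exec_start@8 write@10

Answer: 4 5 5 7 8 8 10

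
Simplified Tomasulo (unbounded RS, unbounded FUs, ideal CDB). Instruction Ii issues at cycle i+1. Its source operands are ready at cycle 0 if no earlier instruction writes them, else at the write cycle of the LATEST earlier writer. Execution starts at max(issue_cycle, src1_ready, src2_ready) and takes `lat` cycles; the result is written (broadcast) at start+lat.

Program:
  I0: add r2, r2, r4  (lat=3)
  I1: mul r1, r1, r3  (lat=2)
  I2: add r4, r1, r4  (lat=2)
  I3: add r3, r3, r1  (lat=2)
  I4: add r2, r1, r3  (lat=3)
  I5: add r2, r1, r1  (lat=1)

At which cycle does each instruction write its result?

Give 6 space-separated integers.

Answer: 4 4 6 6 9 7

Derivation:
I0 add r2: issue@1 deps=(None,None) exec_start@1 write@4
I1 mul r1: issue@2 deps=(None,None) exec_start@2 write@4
I2 add r4: issue@3 deps=(1,None) exec_start@4 write@6
I3 add r3: issue@4 deps=(None,1) exec_start@4 write@6
I4 add r2: issue@5 deps=(1,3) exec_start@6 write@9
I5 add r2: issue@6 deps=(1,1) exec_start@6 write@7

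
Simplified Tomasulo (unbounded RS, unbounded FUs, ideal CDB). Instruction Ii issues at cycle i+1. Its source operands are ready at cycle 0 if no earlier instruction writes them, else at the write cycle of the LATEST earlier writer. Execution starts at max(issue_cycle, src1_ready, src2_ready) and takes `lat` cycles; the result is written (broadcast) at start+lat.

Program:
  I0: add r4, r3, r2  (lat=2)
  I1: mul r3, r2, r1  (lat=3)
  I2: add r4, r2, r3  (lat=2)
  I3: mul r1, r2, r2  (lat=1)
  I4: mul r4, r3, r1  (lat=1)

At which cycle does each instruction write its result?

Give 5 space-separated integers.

Answer: 3 5 7 5 6

Derivation:
I0 add r4: issue@1 deps=(None,None) exec_start@1 write@3
I1 mul r3: issue@2 deps=(None,None) exec_start@2 write@5
I2 add r4: issue@3 deps=(None,1) exec_start@5 write@7
I3 mul r1: issue@4 deps=(None,None) exec_start@4 write@5
I4 mul r4: issue@5 deps=(1,3) exec_start@5 write@6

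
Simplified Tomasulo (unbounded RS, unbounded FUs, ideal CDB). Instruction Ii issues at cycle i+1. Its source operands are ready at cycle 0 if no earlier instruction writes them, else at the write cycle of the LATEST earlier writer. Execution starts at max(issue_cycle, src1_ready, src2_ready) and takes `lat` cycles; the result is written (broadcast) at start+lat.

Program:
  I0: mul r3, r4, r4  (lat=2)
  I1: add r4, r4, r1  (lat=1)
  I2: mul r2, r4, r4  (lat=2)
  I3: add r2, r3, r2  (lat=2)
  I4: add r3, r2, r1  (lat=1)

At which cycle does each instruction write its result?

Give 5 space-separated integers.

Answer: 3 3 5 7 8

Derivation:
I0 mul r3: issue@1 deps=(None,None) exec_start@1 write@3
I1 add r4: issue@2 deps=(None,None) exec_start@2 write@3
I2 mul r2: issue@3 deps=(1,1) exec_start@3 write@5
I3 add r2: issue@4 deps=(0,2) exec_start@5 write@7
I4 add r3: issue@5 deps=(3,None) exec_start@7 write@8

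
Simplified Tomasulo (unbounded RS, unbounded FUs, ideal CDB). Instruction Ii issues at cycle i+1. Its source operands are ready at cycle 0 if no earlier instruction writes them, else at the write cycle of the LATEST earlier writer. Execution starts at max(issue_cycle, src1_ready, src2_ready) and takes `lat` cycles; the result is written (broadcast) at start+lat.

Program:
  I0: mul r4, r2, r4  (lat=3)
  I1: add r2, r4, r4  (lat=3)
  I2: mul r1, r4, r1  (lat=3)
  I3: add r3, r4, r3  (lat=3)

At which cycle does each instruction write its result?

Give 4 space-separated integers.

Answer: 4 7 7 7

Derivation:
I0 mul r4: issue@1 deps=(None,None) exec_start@1 write@4
I1 add r2: issue@2 deps=(0,0) exec_start@4 write@7
I2 mul r1: issue@3 deps=(0,None) exec_start@4 write@7
I3 add r3: issue@4 deps=(0,None) exec_start@4 write@7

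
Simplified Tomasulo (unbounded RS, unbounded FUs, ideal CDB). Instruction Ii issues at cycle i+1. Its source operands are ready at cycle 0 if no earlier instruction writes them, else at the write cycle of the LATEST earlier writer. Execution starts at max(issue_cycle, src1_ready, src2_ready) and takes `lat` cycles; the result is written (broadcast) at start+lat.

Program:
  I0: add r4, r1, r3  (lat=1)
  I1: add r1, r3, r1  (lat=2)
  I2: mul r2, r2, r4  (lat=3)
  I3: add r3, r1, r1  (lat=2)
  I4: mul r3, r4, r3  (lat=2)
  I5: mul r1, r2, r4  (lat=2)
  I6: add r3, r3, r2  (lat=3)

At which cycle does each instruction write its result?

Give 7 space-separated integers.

Answer: 2 4 6 6 8 8 11

Derivation:
I0 add r4: issue@1 deps=(None,None) exec_start@1 write@2
I1 add r1: issue@2 deps=(None,None) exec_start@2 write@4
I2 mul r2: issue@3 deps=(None,0) exec_start@3 write@6
I3 add r3: issue@4 deps=(1,1) exec_start@4 write@6
I4 mul r3: issue@5 deps=(0,3) exec_start@6 write@8
I5 mul r1: issue@6 deps=(2,0) exec_start@6 write@8
I6 add r3: issue@7 deps=(4,2) exec_start@8 write@11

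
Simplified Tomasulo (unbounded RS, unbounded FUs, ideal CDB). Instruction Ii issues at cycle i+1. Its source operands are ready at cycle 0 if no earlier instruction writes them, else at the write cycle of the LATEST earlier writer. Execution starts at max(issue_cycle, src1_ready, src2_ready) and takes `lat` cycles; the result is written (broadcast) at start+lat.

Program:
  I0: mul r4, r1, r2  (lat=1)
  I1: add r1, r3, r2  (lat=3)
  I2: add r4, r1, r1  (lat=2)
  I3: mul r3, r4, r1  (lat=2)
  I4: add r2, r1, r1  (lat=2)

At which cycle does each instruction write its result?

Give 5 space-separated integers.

I0 mul r4: issue@1 deps=(None,None) exec_start@1 write@2
I1 add r1: issue@2 deps=(None,None) exec_start@2 write@5
I2 add r4: issue@3 deps=(1,1) exec_start@5 write@7
I3 mul r3: issue@4 deps=(2,1) exec_start@7 write@9
I4 add r2: issue@5 deps=(1,1) exec_start@5 write@7

Answer: 2 5 7 9 7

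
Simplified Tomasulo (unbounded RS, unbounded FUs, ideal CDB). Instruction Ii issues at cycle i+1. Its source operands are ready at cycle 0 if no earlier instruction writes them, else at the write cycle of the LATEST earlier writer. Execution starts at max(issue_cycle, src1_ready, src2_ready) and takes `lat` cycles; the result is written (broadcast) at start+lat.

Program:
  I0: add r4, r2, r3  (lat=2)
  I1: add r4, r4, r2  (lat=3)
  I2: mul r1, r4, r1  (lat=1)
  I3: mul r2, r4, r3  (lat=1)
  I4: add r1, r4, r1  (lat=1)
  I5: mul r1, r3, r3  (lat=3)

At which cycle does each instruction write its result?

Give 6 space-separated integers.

I0 add r4: issue@1 deps=(None,None) exec_start@1 write@3
I1 add r4: issue@2 deps=(0,None) exec_start@3 write@6
I2 mul r1: issue@3 deps=(1,None) exec_start@6 write@7
I3 mul r2: issue@4 deps=(1,None) exec_start@6 write@7
I4 add r1: issue@5 deps=(1,2) exec_start@7 write@8
I5 mul r1: issue@6 deps=(None,None) exec_start@6 write@9

Answer: 3 6 7 7 8 9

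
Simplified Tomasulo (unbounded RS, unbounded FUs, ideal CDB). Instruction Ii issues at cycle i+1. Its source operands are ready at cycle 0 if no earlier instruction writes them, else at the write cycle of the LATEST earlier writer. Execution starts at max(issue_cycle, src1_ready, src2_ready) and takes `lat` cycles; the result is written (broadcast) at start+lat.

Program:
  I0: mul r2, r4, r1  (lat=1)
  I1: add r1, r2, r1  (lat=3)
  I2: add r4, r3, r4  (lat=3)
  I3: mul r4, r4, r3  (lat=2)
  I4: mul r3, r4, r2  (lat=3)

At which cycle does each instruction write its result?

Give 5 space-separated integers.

I0 mul r2: issue@1 deps=(None,None) exec_start@1 write@2
I1 add r1: issue@2 deps=(0,None) exec_start@2 write@5
I2 add r4: issue@3 deps=(None,None) exec_start@3 write@6
I3 mul r4: issue@4 deps=(2,None) exec_start@6 write@8
I4 mul r3: issue@5 deps=(3,0) exec_start@8 write@11

Answer: 2 5 6 8 11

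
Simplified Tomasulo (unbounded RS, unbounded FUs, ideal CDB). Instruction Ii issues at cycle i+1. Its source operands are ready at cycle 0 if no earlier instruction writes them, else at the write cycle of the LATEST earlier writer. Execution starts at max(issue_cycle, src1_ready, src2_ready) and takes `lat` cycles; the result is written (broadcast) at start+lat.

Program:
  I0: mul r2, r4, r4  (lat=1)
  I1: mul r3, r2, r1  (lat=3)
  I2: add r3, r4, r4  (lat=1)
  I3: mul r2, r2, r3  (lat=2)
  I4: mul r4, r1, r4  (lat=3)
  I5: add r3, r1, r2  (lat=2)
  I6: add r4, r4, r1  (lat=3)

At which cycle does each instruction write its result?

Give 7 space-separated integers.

I0 mul r2: issue@1 deps=(None,None) exec_start@1 write@2
I1 mul r3: issue@2 deps=(0,None) exec_start@2 write@5
I2 add r3: issue@3 deps=(None,None) exec_start@3 write@4
I3 mul r2: issue@4 deps=(0,2) exec_start@4 write@6
I4 mul r4: issue@5 deps=(None,None) exec_start@5 write@8
I5 add r3: issue@6 deps=(None,3) exec_start@6 write@8
I6 add r4: issue@7 deps=(4,None) exec_start@8 write@11

Answer: 2 5 4 6 8 8 11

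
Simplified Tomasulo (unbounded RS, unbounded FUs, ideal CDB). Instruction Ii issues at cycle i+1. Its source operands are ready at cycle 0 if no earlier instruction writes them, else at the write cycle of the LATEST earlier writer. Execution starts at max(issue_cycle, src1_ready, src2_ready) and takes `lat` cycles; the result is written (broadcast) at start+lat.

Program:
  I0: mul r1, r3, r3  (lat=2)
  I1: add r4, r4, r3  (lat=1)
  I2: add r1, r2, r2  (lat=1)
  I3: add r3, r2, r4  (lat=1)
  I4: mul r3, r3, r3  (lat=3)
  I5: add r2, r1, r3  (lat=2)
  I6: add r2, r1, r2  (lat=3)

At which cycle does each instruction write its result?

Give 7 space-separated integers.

I0 mul r1: issue@1 deps=(None,None) exec_start@1 write@3
I1 add r4: issue@2 deps=(None,None) exec_start@2 write@3
I2 add r1: issue@3 deps=(None,None) exec_start@3 write@4
I3 add r3: issue@4 deps=(None,1) exec_start@4 write@5
I4 mul r3: issue@5 deps=(3,3) exec_start@5 write@8
I5 add r2: issue@6 deps=(2,4) exec_start@8 write@10
I6 add r2: issue@7 deps=(2,5) exec_start@10 write@13

Answer: 3 3 4 5 8 10 13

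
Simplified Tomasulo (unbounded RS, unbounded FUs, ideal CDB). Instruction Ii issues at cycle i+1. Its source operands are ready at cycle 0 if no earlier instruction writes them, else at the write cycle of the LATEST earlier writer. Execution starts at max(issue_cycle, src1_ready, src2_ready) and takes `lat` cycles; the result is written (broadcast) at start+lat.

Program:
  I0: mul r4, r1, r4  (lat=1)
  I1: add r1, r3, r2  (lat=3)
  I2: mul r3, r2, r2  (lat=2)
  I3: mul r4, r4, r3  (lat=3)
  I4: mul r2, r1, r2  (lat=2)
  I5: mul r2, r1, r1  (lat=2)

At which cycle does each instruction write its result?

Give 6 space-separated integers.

Answer: 2 5 5 8 7 8

Derivation:
I0 mul r4: issue@1 deps=(None,None) exec_start@1 write@2
I1 add r1: issue@2 deps=(None,None) exec_start@2 write@5
I2 mul r3: issue@3 deps=(None,None) exec_start@3 write@5
I3 mul r4: issue@4 deps=(0,2) exec_start@5 write@8
I4 mul r2: issue@5 deps=(1,None) exec_start@5 write@7
I5 mul r2: issue@6 deps=(1,1) exec_start@6 write@8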